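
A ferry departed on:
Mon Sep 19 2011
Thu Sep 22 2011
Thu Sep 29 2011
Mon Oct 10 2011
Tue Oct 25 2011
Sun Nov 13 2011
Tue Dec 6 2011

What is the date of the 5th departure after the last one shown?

Tue May 29 2012

Intervals are 3, 7, 11, 15, 19, 23 days — an arithmetic progression with common difference 4.
Next gap: 27 days. Tue Dec 6 2011 + 27 days = Mon Jan 2 2012.
Next gap: 31 days. Mon Jan 2 2012 + 31 days = Thu Feb 2 2012.
Next gap: 35 days. Thu Feb 2 2012 + 35 days = Thu Mar 8 2012.
Next gap: 39 days. Thu Mar 8 2012 + 39 days = Mon Apr 16 2012.
Next gap: 43 days. Mon Apr 16 2012 + 43 days = Tue May 29 2012.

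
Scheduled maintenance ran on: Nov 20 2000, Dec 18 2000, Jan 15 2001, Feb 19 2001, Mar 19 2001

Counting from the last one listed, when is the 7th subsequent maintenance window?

Gaps: 28, 28, 35, 28 days — a mix of 28 and 35. Every date is a Monday.
Each is the 3rd Monday of its month.
April 2001 — 3rd Monday is Apr 16 2001.
3rd Monday of May 2001: May 21 2001.
3rd Monday of June 2001: Jun 18 2001.
3rd Monday of July 2001: Jul 16 2001.
August 2001 — 3rd Monday is Aug 20 2001.
3rd Monday of September 2001: Sep 17 2001.
October 2001 — 3rd Monday is Oct 15 2001.

Oct 15 2001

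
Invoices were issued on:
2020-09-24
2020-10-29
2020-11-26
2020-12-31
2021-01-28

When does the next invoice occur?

These are Thursdays with 35, 28, 35, 28-day gaps.
Each is the final Thursday of its month — 2020-10-29 is past the 28th, so '4th Thursday' doesn't fit.
Last Thursday of February 2021: 2021-02-25.

2021-02-25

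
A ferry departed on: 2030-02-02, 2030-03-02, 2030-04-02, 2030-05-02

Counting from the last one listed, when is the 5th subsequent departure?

The day-of-month is always 2 (28, 31, 30 days between events).
So this recurs on the 2nd of each month.
June 2030: 2030-06-02.
Next: July 2030 → 2030-07-02.
Next: August 2030 → 2030-08-02.
September 2030: 2030-09-02.
Next: October 2030 → 2030-10-02.

2030-10-02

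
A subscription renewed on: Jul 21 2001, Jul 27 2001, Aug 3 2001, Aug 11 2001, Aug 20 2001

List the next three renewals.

Aug 30 2001, Sep 10 2001, Sep 22 2001

The spacing grows by 1 each time: 6, 7, 8, 9 days.
Next gap: 10 days. Aug 20 2001 + 10 days = Aug 30 2001.
Next gap: 11 days. Aug 30 2001 + 11 days = Sep 10 2001.
Next gap: 12 days. Sep 10 2001 + 12 days = Sep 22 2001.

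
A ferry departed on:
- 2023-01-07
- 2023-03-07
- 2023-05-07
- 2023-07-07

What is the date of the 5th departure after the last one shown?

Gaps: 59, 61, 61 days — not constant. Every event is on the 7th of the month.
Pattern: the 7th of every 2 months.
September 2023: 2023-09-07.
Next: November 2023 → 2023-11-07.
Next: January 2024 → 2024-01-07.
Next: March 2024 → 2024-03-07.
May 2024: 2024-05-07.

2024-05-07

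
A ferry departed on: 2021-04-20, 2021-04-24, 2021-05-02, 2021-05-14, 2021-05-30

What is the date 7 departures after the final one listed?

2022-01-09

The spacing grows by 4 each time: 4, 8, 12, 16 days.
Next gap: 20 days. 2021-05-30 + 20 days = 2021-06-19.
Next gap: 24 days. 2021-06-19 + 24 days = 2021-07-13.
Next gap: 28 days. 2021-07-13 + 28 days = 2021-08-10.
Next gap: 32 days. 2021-08-10 + 32 days = 2021-09-11.
Next gap: 36 days. 2021-09-11 + 36 days = 2021-10-17.
Next gap: 40 days. 2021-10-17 + 40 days = 2021-11-26.
Next gap: 44 days. 2021-11-26 + 44 days = 2022-01-09.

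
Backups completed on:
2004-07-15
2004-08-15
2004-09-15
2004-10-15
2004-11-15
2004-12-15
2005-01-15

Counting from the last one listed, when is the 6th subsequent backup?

2005-07-15

The day-of-month is always 15 (31, 31, 30, 31, 30, 31 days between events).
So this recurs on the 15th of each month.
Next: February 2005 → 2005-02-15.
Next: March 2005 → 2005-03-15.
Next: April 2005 → 2005-04-15.
Next: May 2005 → 2005-05-15.
Next: June 2005 → 2005-06-15.
Next: July 2005 → 2005-07-15.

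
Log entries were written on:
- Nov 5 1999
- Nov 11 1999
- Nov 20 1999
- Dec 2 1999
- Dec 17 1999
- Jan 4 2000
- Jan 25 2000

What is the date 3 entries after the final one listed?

Apr 15 2000

Gaps: 6, 9, 12, 15, 18, 21 days — each gap is 3 larger than the previous one.
Next gap: 24 days. Jan 25 2000 + 24 days = Feb 18 2000.
Next gap: 27 days. Feb 18 2000 + 27 days = Mar 16 2000.
Next gap: 30 days. Mar 16 2000 + 30 days = Apr 15 2000.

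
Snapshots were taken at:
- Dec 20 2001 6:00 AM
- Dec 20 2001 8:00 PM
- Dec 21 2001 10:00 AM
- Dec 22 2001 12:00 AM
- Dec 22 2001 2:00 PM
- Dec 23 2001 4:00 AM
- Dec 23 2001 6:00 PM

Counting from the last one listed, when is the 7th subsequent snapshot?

Spacing: 14, 14, 14, 14, 14, 14 h — constant 14 h.
Dec 23 2001 6:00 PM + 14 h = Dec 24 2001 8:00 AM.
Dec 24 2001 8:00 AM + 14 h = Dec 24 2001 10:00 PM.
Dec 24 2001 10:00 PM + 14 h = Dec 25 2001 12:00 PM.
Dec 25 2001 12:00 PM + 14 h = Dec 26 2001 2:00 AM.
Dec 26 2001 2:00 AM + 14 h = Dec 26 2001 4:00 PM.
Dec 26 2001 4:00 PM + 14 h = Dec 27 2001 6:00 AM.
Dec 27 2001 6:00 AM + 14 h = Dec 27 2001 8:00 PM.

Dec 27 2001 8:00 PM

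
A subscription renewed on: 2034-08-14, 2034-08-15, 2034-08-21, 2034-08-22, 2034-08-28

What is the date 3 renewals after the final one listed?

Gaps: 1, 6, 1, 6 days — not constant, but cyclic with period 2.
The events fall on every Monday and Tuesday.
The following Tuesday is 2034-08-29.
The following Monday is 2034-09-04.
Next Tuesday: 2034-09-05.

2034-09-05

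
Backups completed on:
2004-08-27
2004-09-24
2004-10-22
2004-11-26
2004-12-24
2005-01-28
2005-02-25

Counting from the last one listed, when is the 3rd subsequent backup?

2005-05-27

All dates are Fridays, 28, 28, 35, 28, 35, 28 days apart.
Specifically, the 4th Friday of each month.
4th Friday of March 2005: 2005-03-25.
4th Friday of April 2005: 2005-04-22.
May 2005 — 4th Friday is 2005-05-27.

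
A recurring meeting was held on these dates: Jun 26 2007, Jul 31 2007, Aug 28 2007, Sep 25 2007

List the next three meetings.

Every date is a Tuesday; gaps 35, 28, 28 days.
Each is the last Tuesday of its month (at least one falls on the 29th or later, ruling out '4th Tuesday').
October 2007 ends with Tuesday Oct 30 2007.
Last Tuesday of November 2007: Nov 27 2007.
Last Tuesday of December 2007: Dec 25 2007.

Oct 30 2007, Nov 27 2007, Dec 25 2007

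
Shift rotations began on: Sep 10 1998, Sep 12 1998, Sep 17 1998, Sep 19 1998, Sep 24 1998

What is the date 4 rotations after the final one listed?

Oct 8 1998

Gaps: 2, 5, 2, 5 days — not constant, but cyclic with period 2.
The events fall on every Thursday and Saturday.
The following Saturday is Sep 26 1998.
The following Thursday is Oct 1 1998.
The following Saturday is Oct 3 1998.
The following Thursday is Oct 8 1998.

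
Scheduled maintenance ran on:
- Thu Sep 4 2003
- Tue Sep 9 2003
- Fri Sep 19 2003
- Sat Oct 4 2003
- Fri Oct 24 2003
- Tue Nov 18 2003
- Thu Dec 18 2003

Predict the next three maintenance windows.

Thu Jan 22 2004, Tue Mar 2 2004, Fri Apr 16 2004

The spacing grows by 5 each time: 5, 10, 15, 20, 25, 30 days.
Next gap: 35 days. Thu Dec 18 2003 + 35 days = Thu Jan 22 2004.
Next gap: 40 days. Thu Jan 22 2004 + 40 days = Tue Mar 2 2004.
Next gap: 45 days. Tue Mar 2 2004 + 45 days = Fri Apr 16 2004.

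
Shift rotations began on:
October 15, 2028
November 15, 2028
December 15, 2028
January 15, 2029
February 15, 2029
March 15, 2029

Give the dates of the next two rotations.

Gaps: 31, 30, 31, 31, 28 days — not constant. Every event is on the 15th of the month.
Pattern: the 15th of each month.
April 2029: April 15, 2029.
May 2029: May 15, 2029.

April 15, 2029; May 15, 2029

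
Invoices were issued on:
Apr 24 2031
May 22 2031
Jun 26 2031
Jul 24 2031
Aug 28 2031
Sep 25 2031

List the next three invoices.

Gaps: 28, 35, 28, 35, 28 days — a mix of 28 and 35. Every date is a Thursday.
Each is the 4th Thursday of its month.
4th Thursday of October 2031: Oct 23 2031.
4th Thursday of November 2031: Nov 27 2031.
December 2031 — 4th Thursday is Dec 25 2031.

Oct 23 2031, Nov 27 2031, Dec 25 2031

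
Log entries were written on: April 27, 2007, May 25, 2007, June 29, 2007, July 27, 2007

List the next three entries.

August 31, 2007; September 28, 2007; October 26, 2007

These are Fridays with 28, 35, 28-day gaps.
Each is the final Friday of its month — June 29, 2007 is past the 28th, so '4th Friday' doesn't fit.
August 2007 ends with Friday August 31, 2007.
Last Friday of September 2007: September 28, 2007.
Last Friday of October 2007: October 26, 2007.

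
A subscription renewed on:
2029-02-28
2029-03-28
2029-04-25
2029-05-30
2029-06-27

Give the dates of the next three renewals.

Every date is a Wednesday; gaps 28, 28, 35, 28 days.
Each is the last Wednesday of its month (at least one falls on the 29th or later, ruling out '4th Wednesday').
July 2029 ends with Wednesday 2029-07-25.
Last Wednesday of August 2029: 2029-08-29.
September 2029 ends with Wednesday 2029-09-26.

2029-07-25, 2029-08-29, 2029-09-26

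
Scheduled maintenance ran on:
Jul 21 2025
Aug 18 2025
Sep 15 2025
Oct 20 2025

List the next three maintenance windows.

Nov 17 2025, Dec 15 2025, Jan 19 2026

Gaps: 28, 28, 35 days — a mix of 28 and 35. Every date is a Monday.
Each is the 3rd Monday of its month.
3rd Monday of November 2025: Nov 17 2025.
December 2025 — 3rd Monday is Dec 15 2025.
January 2026 — 3rd Monday is Jan 19 2026.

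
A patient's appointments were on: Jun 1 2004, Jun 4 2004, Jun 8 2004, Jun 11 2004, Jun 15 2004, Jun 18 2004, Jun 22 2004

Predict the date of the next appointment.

Every event lands on a Tuesday or Friday (gaps cycle 3, 4, 3, 4, 3, 4).
So the schedule is: every Tuesday and Friday.
Next Friday: Jun 25 2004.

Jun 25 2004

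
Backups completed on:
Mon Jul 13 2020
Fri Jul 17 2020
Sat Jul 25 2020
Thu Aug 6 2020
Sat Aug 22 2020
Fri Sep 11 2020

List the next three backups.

Intervals are 4, 8, 12, 16, 20 days — an arithmetic progression with common difference 4.
Next gap: 24 days. Fri Sep 11 2020 + 24 days = Mon Oct 5 2020.
Next gap: 28 days. Mon Oct 5 2020 + 28 days = Mon Nov 2 2020.
Next gap: 32 days. Mon Nov 2 2020 + 32 days = Fri Dec 4 2020.

Mon Oct 5 2020, Mon Nov 2 2020, Fri Dec 4 2020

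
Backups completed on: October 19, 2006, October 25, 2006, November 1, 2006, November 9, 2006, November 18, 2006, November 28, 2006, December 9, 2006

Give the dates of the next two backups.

December 21, 2006; January 3, 2007

Gaps: 6, 7, 8, 9, 10, 11 days — each gap is 1 larger than the previous one.
Next gap: 12 days. December 9, 2006 + 12 days = December 21, 2006.
Next gap: 13 days. December 21, 2006 + 13 days = January 3, 2007.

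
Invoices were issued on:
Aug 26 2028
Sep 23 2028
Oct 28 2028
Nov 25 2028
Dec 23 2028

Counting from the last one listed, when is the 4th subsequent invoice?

Apr 28 2029

These are Saturdays at 28- or 35-day spacing (28, 35, 28, 28).
The pattern: 4th Saturday of the month.
4th Saturday of January 2029: Jan 27 2029.
4th Saturday of February 2029: Feb 24 2029.
4th Saturday of March 2029: Mar 24 2029.
April 2029 — 4th Saturday is Apr 28 2029.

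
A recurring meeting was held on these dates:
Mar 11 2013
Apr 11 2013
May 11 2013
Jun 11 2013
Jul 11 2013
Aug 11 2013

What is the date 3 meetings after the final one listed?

Nov 11 2013

The day-of-month is always 11 (31, 30, 31, 30, 31 days between events).
So this recurs on the 11th of each month.
September 2013: Sep 11 2013.
Next: October 2013 → Oct 11 2013.
Next: November 2013 → Nov 11 2013.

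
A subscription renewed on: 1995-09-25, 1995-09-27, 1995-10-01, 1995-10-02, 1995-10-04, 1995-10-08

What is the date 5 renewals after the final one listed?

1995-10-18

The gap pattern 2, 4, 1, 2, 4 repeats every 3 events.
These are the Mondays, Wednesdays and Sundays of each week.
The following Monday is 1995-10-09.
The following Wednesday is 1995-10-11.
Next Sunday: 1995-10-15.
The following Monday is 1995-10-16.
The following Wednesday is 1995-10-18.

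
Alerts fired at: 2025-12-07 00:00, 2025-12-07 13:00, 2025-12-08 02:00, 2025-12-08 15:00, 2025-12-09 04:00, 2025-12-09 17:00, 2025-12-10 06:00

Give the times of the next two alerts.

2025-12-10 19:00, 2025-12-11 08:00

The interval is a steady 13 hours (13, 13, 13, 13, 13, 13).
2025-12-10 06:00 + 13 h = 2025-12-10 19:00.
2025-12-10 19:00 + 13 h = 2025-12-11 08:00.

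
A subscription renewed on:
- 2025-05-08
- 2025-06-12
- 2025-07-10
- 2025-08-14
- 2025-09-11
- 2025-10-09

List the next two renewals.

2025-11-13, 2025-12-11

These are Thursdays at 28- or 35-day spacing (35, 28, 35, 28, 28).
The pattern: 2nd Thursday of the month.
2nd Thursday of November 2025: 2025-11-13.
December 2025 — 2nd Thursday is 2025-12-11.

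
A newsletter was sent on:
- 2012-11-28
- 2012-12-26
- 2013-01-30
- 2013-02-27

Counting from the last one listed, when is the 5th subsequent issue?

2013-07-31

All Wednesdays; the gaps (28, 35, 28) vary with month length.
This is the last Wednesday of each month.
Last Wednesday of March 2013: 2013-03-27.
April 2013 ends with Wednesday 2013-04-24.
May 2013 ends with Wednesday 2013-05-29.
June 2013 ends with Wednesday 2013-06-26.
July 2013 ends with Wednesday 2013-07-31.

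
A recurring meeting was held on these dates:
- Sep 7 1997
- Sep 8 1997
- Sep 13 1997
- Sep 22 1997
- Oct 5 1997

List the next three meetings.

The spacing grows by 4 each time: 1, 5, 9, 13 days.
Next gap: 17 days. Oct 5 1997 + 17 days = Oct 22 1997.
Next gap: 21 days. Oct 22 1997 + 21 days = Nov 12 1997.
Next gap: 25 days. Nov 12 1997 + 25 days = Dec 7 1997.

Oct 22 1997, Nov 12 1997, Dec 7 1997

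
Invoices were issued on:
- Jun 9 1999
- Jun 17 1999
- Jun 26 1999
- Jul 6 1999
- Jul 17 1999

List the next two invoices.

Gaps: 8, 9, 10, 11 days — each gap is 1 larger than the previous one.
Next gap: 12 days. Jul 17 1999 + 12 days = Jul 29 1999.
Next gap: 13 days. Jul 29 1999 + 13 days = Aug 11 1999.

Jul 29 1999, Aug 11 1999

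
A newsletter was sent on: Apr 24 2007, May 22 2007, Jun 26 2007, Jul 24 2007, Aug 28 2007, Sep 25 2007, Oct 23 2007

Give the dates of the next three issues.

Nov 27 2007, Dec 25 2007, Jan 22 2008

All dates are Tuesdays, 28, 35, 28, 35, 28, 28 days apart.
Specifically, the 4th Tuesday of each month.
November 2007 — 4th Tuesday is Nov 27 2007.
4th Tuesday of December 2007: Dec 25 2007.
4th Tuesday of January 2008: Jan 22 2008.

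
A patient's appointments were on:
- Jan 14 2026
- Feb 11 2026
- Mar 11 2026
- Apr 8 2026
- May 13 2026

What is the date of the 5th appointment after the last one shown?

All dates are Wednesdays, 28, 28, 28, 35 days apart.
Specifically, the 2nd Wednesday of each month.
2nd Wednesday of June 2026: Jun 10 2026.
2nd Wednesday of July 2026: Jul 8 2026.
2nd Wednesday of August 2026: Aug 12 2026.
September 2026 — 2nd Wednesday is Sep 9 2026.
2nd Wednesday of October 2026: Oct 14 2026.

Oct 14 2026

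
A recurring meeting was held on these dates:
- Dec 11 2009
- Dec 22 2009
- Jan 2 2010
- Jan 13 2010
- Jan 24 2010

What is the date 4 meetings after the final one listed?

The spacing is 11, 11, 11, 11 days — always 11 days.
Jan 24 2010 + 11 days = Feb 4 2010.
Feb 4 2010 + 11 days = Feb 15 2010.
Feb 15 2010 + 11 days = Feb 26 2010.
Feb 26 2010 + 11 days = Mar 9 2010.

Mar 9 2010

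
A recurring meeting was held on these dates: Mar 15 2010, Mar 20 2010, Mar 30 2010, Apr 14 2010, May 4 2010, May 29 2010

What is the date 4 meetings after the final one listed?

Intervals are 5, 10, 15, 20, 25 days — an arithmetic progression with common difference 5.
Next gap: 30 days. May 29 2010 + 30 days = Jun 28 2010.
Next gap: 35 days. Jun 28 2010 + 35 days = Aug 2 2010.
Next gap: 40 days. Aug 2 2010 + 40 days = Sep 11 2010.
Next gap: 45 days. Sep 11 2010 + 45 days = Oct 26 2010.

Oct 26 2010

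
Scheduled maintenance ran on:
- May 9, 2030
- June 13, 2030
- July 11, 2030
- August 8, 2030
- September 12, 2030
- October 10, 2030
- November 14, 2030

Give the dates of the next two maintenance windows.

These are Thursdays at 28- or 35-day spacing (35, 28, 28, 35, 28, 35).
The pattern: 2nd Thursday of the month.
December 2030 — 2nd Thursday is December 12, 2030.
2nd Thursday of January 2031: January 9, 2031.

December 12, 2030; January 9, 2031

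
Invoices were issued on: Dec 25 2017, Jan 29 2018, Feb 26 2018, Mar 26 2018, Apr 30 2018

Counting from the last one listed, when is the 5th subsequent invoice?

Sep 24 2018

Every date is a Monday; gaps 35, 28, 28, 35 days.
Each is the last Monday of its month (at least one falls on the 29th or later, ruling out '4th Monday').
May 2018 ends with Monday May 28 2018.
Last Monday of June 2018: Jun 25 2018.
Last Monday of July 2018: Jul 30 2018.
Last Monday of August 2018: Aug 27 2018.
Last Monday of September 2018: Sep 24 2018.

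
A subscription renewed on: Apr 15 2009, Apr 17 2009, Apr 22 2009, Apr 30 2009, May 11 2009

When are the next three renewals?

May 25 2009, Jun 11 2009, Jul 1 2009

The spacing grows by 3 each time: 2, 5, 8, 11 days.
Next gap: 14 days. May 11 2009 + 14 days = May 25 2009.
Next gap: 17 days. May 25 2009 + 17 days = Jun 11 2009.
Next gap: 20 days. Jun 11 2009 + 20 days = Jul 1 2009.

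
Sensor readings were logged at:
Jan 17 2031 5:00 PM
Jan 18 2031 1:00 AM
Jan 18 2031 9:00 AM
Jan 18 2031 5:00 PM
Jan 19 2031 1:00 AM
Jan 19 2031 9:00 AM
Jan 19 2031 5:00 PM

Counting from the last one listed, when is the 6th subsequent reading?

Jan 21 2031 5:00 PM

Gaps: 8, 8, 8, 8, 8, 8 hours — each event is 8 hours after the previous one.
Jan 19 2031 5:00 PM + 8 h = Jan 20 2031 1:00 AM.
Jan 20 2031 1:00 AM + 8 h = Jan 20 2031 9:00 AM.
Jan 20 2031 9:00 AM + 8 h = Jan 20 2031 5:00 PM.
Jan 20 2031 5:00 PM + 8 h = Jan 21 2031 1:00 AM.
Jan 21 2031 1:00 AM + 8 h = Jan 21 2031 9:00 AM.
Jan 21 2031 9:00 AM + 8 h = Jan 21 2031 5:00 PM.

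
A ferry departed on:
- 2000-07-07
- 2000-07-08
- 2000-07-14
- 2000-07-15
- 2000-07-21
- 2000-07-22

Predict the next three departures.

Every event lands on a Friday or Saturday (gaps cycle 1, 6, 1, 6, 1).
So the schedule is: every Friday and Saturday.
The following Friday is 2000-07-28.
The following Saturday is 2000-07-29.
The following Friday is 2000-08-04.

2000-07-28, 2000-07-29, 2000-08-04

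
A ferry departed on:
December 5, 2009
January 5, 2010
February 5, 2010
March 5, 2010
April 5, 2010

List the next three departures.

May 5, 2010; June 5, 2010; July 5, 2010

Each date is the 5th; the gaps (31, 31, 28, 31) track the month lengths.
The rule is the 5th of each month.
Next: May 2010 → May 5, 2010.
Next: June 2010 → June 5, 2010.
July 2010: July 5, 2010.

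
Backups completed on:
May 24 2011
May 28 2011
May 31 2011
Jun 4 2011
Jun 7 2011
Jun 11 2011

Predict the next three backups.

Every event lands on a Tuesday or Saturday (gaps cycle 4, 3, 4, 3, 4).
So the schedule is: every Tuesday and Saturday.
Next Tuesday: Jun 14 2011.
Next Saturday: Jun 18 2011.
Next Tuesday: Jun 21 2011.

Jun 14 2011, Jun 18 2011, Jun 21 2011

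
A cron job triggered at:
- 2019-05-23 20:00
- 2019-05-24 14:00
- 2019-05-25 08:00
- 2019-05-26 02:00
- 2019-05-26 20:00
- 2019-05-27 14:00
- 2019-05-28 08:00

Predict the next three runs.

The interval is a steady 18 hours (18, 18, 18, 18, 18, 18).
2019-05-28 08:00 + 18 h = 2019-05-29 02:00.
2019-05-29 02:00 + 18 h = 2019-05-29 20:00.
2019-05-29 20:00 + 18 h = 2019-05-30 14:00.

2019-05-29 02:00, 2019-05-29 20:00, 2019-05-30 14:00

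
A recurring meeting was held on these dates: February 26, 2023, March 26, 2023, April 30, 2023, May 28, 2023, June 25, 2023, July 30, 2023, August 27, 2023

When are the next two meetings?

September 24, 2023; October 29, 2023

Every date is a Sunday; gaps 28, 35, 28, 28, 35, 28 days.
Each is the last Sunday of its month (at least one falls on the 29th or later, ruling out '4th Sunday').
Last Sunday of September 2023: September 24, 2023.
October 2023 ends with Sunday October 29, 2023.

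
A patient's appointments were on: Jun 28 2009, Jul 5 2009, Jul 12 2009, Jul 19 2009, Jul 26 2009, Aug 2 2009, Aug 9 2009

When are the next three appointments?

Aug 16 2009, Aug 23 2009, Aug 30 2009

Every event comes 7 days after the last (7, 7, 7, 7, 7, 7).
Aug 9 2009 + 7 days = Aug 16 2009.
Aug 16 2009 + 7 days = Aug 23 2009.
Aug 23 2009 + 7 days = Aug 30 2009.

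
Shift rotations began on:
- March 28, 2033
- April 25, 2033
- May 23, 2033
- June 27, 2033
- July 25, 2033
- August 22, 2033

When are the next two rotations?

Gaps: 28, 28, 35, 28, 28 days — a mix of 28 and 35. Every date is a Monday.
Each is the 4th Monday of its month.
4th Monday of September 2033: September 26, 2033.
4th Monday of October 2033: October 24, 2033.

September 26, 2033; October 24, 2033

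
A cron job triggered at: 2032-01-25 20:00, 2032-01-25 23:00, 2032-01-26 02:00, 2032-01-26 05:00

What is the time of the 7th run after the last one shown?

2032-01-27 02:00

Spacing: 3, 3, 3 h — constant 3 h.
2032-01-26 05:00 + 3 h = 2032-01-26 08:00.
2032-01-26 08:00 + 3 h = 2032-01-26 11:00.
2032-01-26 11:00 + 3 h = 2032-01-26 14:00.
2032-01-26 14:00 + 3 h = 2032-01-26 17:00.
2032-01-26 17:00 + 3 h = 2032-01-26 20:00.
2032-01-26 20:00 + 3 h = 2032-01-26 23:00.
2032-01-26 23:00 + 3 h = 2032-01-27 02:00.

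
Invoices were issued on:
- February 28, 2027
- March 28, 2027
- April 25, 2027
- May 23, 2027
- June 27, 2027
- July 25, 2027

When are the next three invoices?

These are Sundays at 28- or 35-day spacing (28, 28, 28, 35, 28).
The pattern: 4th Sunday of the month.
August 2027 — 4th Sunday is August 22, 2027.
September 2027 — 4th Sunday is September 26, 2027.
October 2027 — 4th Sunday is October 24, 2027.

August 22, 2027; September 26, 2027; October 24, 2027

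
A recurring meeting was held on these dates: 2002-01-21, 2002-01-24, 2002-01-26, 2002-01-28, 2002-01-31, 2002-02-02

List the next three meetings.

2002-02-04, 2002-02-07, 2002-02-09

The gap pattern 3, 2, 2, 3, 2 repeats every 3 events.
These are the Mondays, Thursdays and Saturdays of each week.
The following Monday is 2002-02-04.
Next Thursday: 2002-02-07.
Next Saturday: 2002-02-09.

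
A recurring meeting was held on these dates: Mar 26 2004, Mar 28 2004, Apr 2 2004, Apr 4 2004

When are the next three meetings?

Apr 9 2004, Apr 11 2004, Apr 16 2004

Gaps: 2, 5, 2 days — not constant, but cyclic with period 2.
The events fall on every Friday and Sunday.
Next Friday: Apr 9 2004.
The following Sunday is Apr 11 2004.
Next Friday: Apr 16 2004.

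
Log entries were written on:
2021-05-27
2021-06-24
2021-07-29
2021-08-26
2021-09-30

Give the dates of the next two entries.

These are Thursdays with 28, 35, 28, 35-day gaps.
Each is the final Thursday of its month — 2021-07-29 is past the 28th, so '4th Thursday' doesn't fit.
Last Thursday of October 2021: 2021-10-28.
November 2021 ends with Thursday 2021-11-25.

2021-10-28, 2021-11-25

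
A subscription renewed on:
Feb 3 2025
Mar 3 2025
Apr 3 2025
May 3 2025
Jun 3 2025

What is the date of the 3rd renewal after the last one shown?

Sep 3 2025

The day-of-month is always 3 (28, 31, 30, 31 days between events).
So this recurs on the 3rd of each month.
July 2025: Jul 3 2025.
Next: August 2025 → Aug 3 2025.
Next: September 2025 → Sep 3 2025.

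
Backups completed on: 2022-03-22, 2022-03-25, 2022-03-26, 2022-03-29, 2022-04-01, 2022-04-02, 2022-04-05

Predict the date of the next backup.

Gaps: 3, 1, 3, 3, 1, 3 days — not constant, but cyclic with period 3.
The events fall on every Tuesday, Friday and Saturday.
The following Friday is 2022-04-08.

2022-04-08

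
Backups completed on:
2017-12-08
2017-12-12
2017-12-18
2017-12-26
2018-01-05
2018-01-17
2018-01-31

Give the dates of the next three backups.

Intervals are 4, 6, 8, 10, 12, 14 days — an arithmetic progression with common difference 2.
Next gap: 16 days. 2018-01-31 + 16 days = 2018-02-16.
Next gap: 18 days. 2018-02-16 + 18 days = 2018-03-06.
Next gap: 20 days. 2018-03-06 + 20 days = 2018-03-26.

2018-02-16, 2018-03-06, 2018-03-26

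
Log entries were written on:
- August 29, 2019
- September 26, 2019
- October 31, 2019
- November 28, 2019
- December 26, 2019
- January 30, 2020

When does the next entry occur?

Every date is a Thursday; gaps 28, 35, 28, 28, 35 days.
Each is the last Thursday of its month (at least one falls on the 29th or later, ruling out '4th Thursday').
Last Thursday of February 2020: February 27, 2020.

February 27, 2020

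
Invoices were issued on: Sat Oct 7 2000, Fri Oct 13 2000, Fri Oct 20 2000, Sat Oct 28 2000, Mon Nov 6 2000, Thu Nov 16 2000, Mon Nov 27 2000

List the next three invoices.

Gaps: 6, 7, 8, 9, 10, 11 days — each gap is 1 larger than the previous one.
Next gap: 12 days. Mon Nov 27 2000 + 12 days = Sat Dec 9 2000.
Next gap: 13 days. Sat Dec 9 2000 + 13 days = Fri Dec 22 2000.
Next gap: 14 days. Fri Dec 22 2000 + 14 days = Fri Jan 5 2001.

Sat Dec 9 2000, Fri Dec 22 2000, Fri Jan 5 2001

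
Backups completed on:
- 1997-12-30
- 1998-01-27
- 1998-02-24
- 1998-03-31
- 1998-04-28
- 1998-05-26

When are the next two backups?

1998-06-30, 1998-07-28

These are Tuesdays with 28, 28, 35, 28, 28-day gaps.
Each is the final Tuesday of its month — 1997-12-30 is past the 28th, so '4th Tuesday' doesn't fit.
June 1998 ends with Tuesday 1998-06-30.
Last Tuesday of July 1998: 1998-07-28.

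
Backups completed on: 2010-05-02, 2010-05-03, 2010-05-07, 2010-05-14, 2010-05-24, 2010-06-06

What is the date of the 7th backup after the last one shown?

2010-11-28

Intervals are 1, 4, 7, 10, 13 days — an arithmetic progression with common difference 3.
Next gap: 16 days. 2010-06-06 + 16 days = 2010-06-22.
Next gap: 19 days. 2010-06-22 + 19 days = 2010-07-11.
Next gap: 22 days. 2010-07-11 + 22 days = 2010-08-02.
Next gap: 25 days. 2010-08-02 + 25 days = 2010-08-27.
Next gap: 28 days. 2010-08-27 + 28 days = 2010-09-24.
Next gap: 31 days. 2010-09-24 + 31 days = 2010-10-25.
Next gap: 34 days. 2010-10-25 + 34 days = 2010-11-28.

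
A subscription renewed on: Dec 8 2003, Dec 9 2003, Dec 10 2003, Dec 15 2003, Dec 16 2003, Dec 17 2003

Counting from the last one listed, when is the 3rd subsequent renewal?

Dec 24 2003

Every event lands on a Monday or Tuesday or Wednesday (gaps cycle 1, 1, 5, 1, 1).
So the schedule is: every Monday, Tuesday and Wednesday.
The following Monday is Dec 22 2003.
Next Tuesday: Dec 23 2003.
The following Wednesday is Dec 24 2003.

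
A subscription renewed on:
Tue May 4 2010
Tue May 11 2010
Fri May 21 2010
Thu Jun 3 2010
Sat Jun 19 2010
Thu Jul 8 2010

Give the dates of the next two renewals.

The spacing grows by 3 each time: 7, 10, 13, 16, 19 days.
Next gap: 22 days. Thu Jul 8 2010 + 22 days = Fri Jul 30 2010.
Next gap: 25 days. Fri Jul 30 2010 + 25 days = Tue Aug 24 2010.

Fri Jul 30 2010, Tue Aug 24 2010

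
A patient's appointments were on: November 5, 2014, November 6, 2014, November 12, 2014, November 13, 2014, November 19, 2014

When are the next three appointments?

November 20, 2014; November 26, 2014; November 27, 2014

Gaps: 1, 6, 1, 6 days — not constant, but cyclic with period 2.
The events fall on every Wednesday and Thursday.
The following Thursday is November 20, 2014.
The following Wednesday is November 26, 2014.
Next Thursday: November 27, 2014.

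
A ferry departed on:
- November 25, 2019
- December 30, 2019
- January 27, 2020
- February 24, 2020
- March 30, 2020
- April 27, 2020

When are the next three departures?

Every date is a Monday; gaps 35, 28, 28, 35, 28 days.
Each is the last Monday of its month (at least one falls on the 29th or later, ruling out '4th Monday').
May 2020 ends with Monday May 25, 2020.
June 2020 ends with Monday June 29, 2020.
July 2020 ends with Monday July 27, 2020.

May 25, 2020; June 29, 2020; July 27, 2020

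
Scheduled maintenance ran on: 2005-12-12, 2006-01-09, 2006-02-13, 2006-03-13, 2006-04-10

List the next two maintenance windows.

2006-05-08, 2006-06-12

All dates are Mondays, 28, 35, 28, 28 days apart.
Specifically, the 2nd Monday of each month.
2nd Monday of May 2006: 2006-05-08.
2nd Monday of June 2006: 2006-06-12.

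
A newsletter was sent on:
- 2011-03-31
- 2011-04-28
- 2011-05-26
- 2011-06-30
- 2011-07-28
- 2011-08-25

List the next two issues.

These are Thursdays with 28, 28, 35, 28, 28-day gaps.
Each is the final Thursday of its month — 2011-03-31 is past the 28th, so '4th Thursday' doesn't fit.
Last Thursday of September 2011: 2011-09-29.
Last Thursday of October 2011: 2011-10-27.

2011-09-29, 2011-10-27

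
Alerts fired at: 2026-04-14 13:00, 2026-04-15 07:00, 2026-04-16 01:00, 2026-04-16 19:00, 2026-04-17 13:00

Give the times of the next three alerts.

2026-04-18 07:00, 2026-04-19 01:00, 2026-04-19 19:00

Spacing: 18, 18, 18, 18 h — constant 18 h.
2026-04-17 13:00 + 18 h = 2026-04-18 07:00.
2026-04-18 07:00 + 18 h = 2026-04-19 01:00.
2026-04-19 01:00 + 18 h = 2026-04-19 19:00.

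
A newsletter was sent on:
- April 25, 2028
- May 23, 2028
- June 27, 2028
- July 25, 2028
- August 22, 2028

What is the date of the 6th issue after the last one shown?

All dates are Tuesdays, 28, 35, 28, 28 days apart.
Specifically, the 4th Tuesday of each month.
4th Tuesday of September 2028: September 26, 2028.
October 2028 — 4th Tuesday is October 24, 2028.
November 2028 — 4th Tuesday is November 28, 2028.
December 2028 — 4th Tuesday is December 26, 2028.
January 2029 — 4th Tuesday is January 23, 2029.
February 2029 — 4th Tuesday is February 27, 2029.

February 27, 2029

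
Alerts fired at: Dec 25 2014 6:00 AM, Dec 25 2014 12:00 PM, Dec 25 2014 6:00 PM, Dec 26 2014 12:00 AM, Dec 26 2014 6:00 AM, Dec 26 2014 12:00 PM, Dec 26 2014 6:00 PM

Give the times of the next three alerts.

Dec 27 2014 12:00 AM, Dec 27 2014 6:00 AM, Dec 27 2014 12:00 PM

Spacing: 6, 6, 6, 6, 6, 6 h — constant 6 h.
Dec 26 2014 6:00 PM + 6 h = Dec 27 2014 12:00 AM.
Dec 27 2014 12:00 AM + 6 h = Dec 27 2014 6:00 AM.
Dec 27 2014 6:00 AM + 6 h = Dec 27 2014 12:00 PM.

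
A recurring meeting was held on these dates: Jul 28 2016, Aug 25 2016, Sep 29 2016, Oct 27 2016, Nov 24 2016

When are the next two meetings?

All Thursdays; the gaps (28, 35, 28, 28) vary with month length.
This is the last Thursday of each month.
Last Thursday of December 2016: Dec 29 2016.
January 2017 ends with Thursday Jan 26 2017.

Dec 29 2016, Jan 26 2017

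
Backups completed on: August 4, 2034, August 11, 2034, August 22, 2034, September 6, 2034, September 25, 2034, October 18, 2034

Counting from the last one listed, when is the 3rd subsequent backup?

January 19, 2035

Intervals are 7, 11, 15, 19, 23 days — an arithmetic progression with common difference 4.
Next gap: 27 days. October 18, 2034 + 27 days = November 14, 2034.
Next gap: 31 days. November 14, 2034 + 31 days = December 15, 2034.
Next gap: 35 days. December 15, 2034 + 35 days = January 19, 2035.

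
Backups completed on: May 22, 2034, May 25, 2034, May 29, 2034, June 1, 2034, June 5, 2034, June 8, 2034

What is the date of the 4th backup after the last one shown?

The gap pattern 3, 4, 3, 4, 3 repeats every 2 events.
These are the Mondays and Thursdays of each week.
Next Monday: June 12, 2034.
Next Thursday: June 15, 2034.
Next Monday: June 19, 2034.
The following Thursday is June 22, 2034.

June 22, 2034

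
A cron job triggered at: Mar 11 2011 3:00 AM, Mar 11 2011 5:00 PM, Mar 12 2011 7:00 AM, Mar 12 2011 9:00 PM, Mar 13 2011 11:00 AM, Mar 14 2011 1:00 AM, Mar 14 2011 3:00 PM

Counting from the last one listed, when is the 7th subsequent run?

Spacing: 14, 14, 14, 14, 14, 14 h — constant 14 h.
Mar 14 2011 3:00 PM + 14 h = Mar 15 2011 5:00 AM.
Mar 15 2011 5:00 AM + 14 h = Mar 15 2011 7:00 PM.
Mar 15 2011 7:00 PM + 14 h = Mar 16 2011 9:00 AM.
Mar 16 2011 9:00 AM + 14 h = Mar 16 2011 11:00 PM.
Mar 16 2011 11:00 PM + 14 h = Mar 17 2011 1:00 PM.
Mar 17 2011 1:00 PM + 14 h = Mar 18 2011 3:00 AM.
Mar 18 2011 3:00 AM + 14 h = Mar 18 2011 5:00 PM.

Mar 18 2011 5:00 PM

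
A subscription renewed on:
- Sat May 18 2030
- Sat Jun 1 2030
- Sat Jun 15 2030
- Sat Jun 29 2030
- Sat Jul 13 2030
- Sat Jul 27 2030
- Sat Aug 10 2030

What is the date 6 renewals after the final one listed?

Sat Nov 2 2030

The spacing is 14, 14, 14, 14, 14, 14 days — always 14 days.
Sat Aug 10 2030 + 14 days = Sat Aug 24 2030.
Sat Aug 24 2030 + 14 days = Sat Sep 7 2030.
Sat Sep 7 2030 + 14 days = Sat Sep 21 2030.
Sat Sep 21 2030 + 14 days = Sat Oct 5 2030.
Sat Oct 5 2030 + 14 days = Sat Oct 19 2030.
Sat Oct 19 2030 + 14 days = Sat Nov 2 2030.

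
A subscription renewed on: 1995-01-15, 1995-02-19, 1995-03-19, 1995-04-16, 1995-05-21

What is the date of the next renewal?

These are Sundays at 28- or 35-day spacing (35, 28, 28, 35).
The pattern: 3rd Sunday of the month.
June 1995 — 3rd Sunday is 1995-06-18.

1995-06-18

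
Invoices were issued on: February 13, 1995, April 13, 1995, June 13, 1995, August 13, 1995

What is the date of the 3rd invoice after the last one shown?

February 13, 1996

Each date is the 13th; the gaps (59, 61, 61) track the month lengths.
The rule is the 13th of every 2 months.
Next: October 1995 → October 13, 1995.
December 1995: December 13, 1995.
February 1996: February 13, 1996.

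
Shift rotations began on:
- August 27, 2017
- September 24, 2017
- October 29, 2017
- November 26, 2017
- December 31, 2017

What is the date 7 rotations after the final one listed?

Every date is a Sunday; gaps 28, 35, 28, 35 days.
Each is the last Sunday of its month (at least one falls on the 29th or later, ruling out '4th Sunday').
January 2018 ends with Sunday January 28, 2018.
February 2018 ends with Sunday February 25, 2018.
March 2018 ends with Sunday March 25, 2018.
April 2018 ends with Sunday April 29, 2018.
Last Sunday of May 2018: May 27, 2018.
Last Sunday of June 2018: June 24, 2018.
July 2018 ends with Sunday July 29, 2018.

July 29, 2018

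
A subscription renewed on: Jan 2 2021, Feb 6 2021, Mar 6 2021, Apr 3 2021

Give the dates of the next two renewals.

May 1 2021, Jun 5 2021

All dates are Saturdays, 35, 28, 28 days apart.
Specifically, the 1st Saturday of each month.
1st Saturday of May 2021: May 1 2021.
1st Saturday of June 2021: Jun 5 2021.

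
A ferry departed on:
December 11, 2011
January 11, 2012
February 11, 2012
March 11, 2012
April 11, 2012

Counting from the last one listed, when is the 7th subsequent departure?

November 11, 2012

Gaps: 31, 31, 29, 31 days — not constant. Every event is on the 11th of the month.
Pattern: the 11th of each month.
Next: May 2012 → May 11, 2012.
Next: June 2012 → June 11, 2012.
July 2012: July 11, 2012.
Next: August 2012 → August 11, 2012.
September 2012: September 11, 2012.
Next: October 2012 → October 11, 2012.
Next: November 2012 → November 11, 2012.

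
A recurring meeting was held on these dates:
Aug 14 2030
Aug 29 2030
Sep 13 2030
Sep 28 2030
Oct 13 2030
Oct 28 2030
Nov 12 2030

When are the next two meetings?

Every event comes 15 days after the last (15, 15, 15, 15, 15, 15).
Nov 12 2030 + 15 days = Nov 27 2030.
Nov 27 2030 + 15 days = Dec 12 2030.

Nov 27 2030, Dec 12 2030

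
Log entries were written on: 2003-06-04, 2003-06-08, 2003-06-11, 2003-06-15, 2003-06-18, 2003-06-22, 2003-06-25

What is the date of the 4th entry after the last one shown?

2003-07-09

The gap pattern 4, 3, 4, 3, 4, 3 repeats every 2 events.
These are the Wednesdays and Sundays of each week.
The following Sunday is 2003-06-29.
The following Wednesday is 2003-07-02.
The following Sunday is 2003-07-06.
The following Wednesday is 2003-07-09.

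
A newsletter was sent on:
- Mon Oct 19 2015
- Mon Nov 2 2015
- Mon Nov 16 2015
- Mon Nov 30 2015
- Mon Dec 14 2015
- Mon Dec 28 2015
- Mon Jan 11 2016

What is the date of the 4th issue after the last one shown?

Mon Mar 7 2016

The spacing is 14, 14, 14, 14, 14, 14 days — always 14 days.
Mon Jan 11 2016 + 14 days = Mon Jan 25 2016.
Mon Jan 25 2016 + 14 days = Mon Feb 8 2016.
Mon Feb 8 2016 + 14 days = Mon Feb 22 2016.
Mon Feb 22 2016 + 14 days = Mon Mar 7 2016.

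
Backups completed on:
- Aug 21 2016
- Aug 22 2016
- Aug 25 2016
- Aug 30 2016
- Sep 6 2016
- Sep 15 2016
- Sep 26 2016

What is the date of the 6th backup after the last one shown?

Gaps: 1, 3, 5, 7, 9, 11 days — each gap is 2 larger than the previous one.
Next gap: 13 days. Sep 26 2016 + 13 days = Oct 9 2016.
Next gap: 15 days. Oct 9 2016 + 15 days = Oct 24 2016.
Next gap: 17 days. Oct 24 2016 + 17 days = Nov 10 2016.
Next gap: 19 days. Nov 10 2016 + 19 days = Nov 29 2016.
Next gap: 21 days. Nov 29 2016 + 21 days = Dec 20 2016.
Next gap: 23 days. Dec 20 2016 + 23 days = Jan 12 2017.

Jan 12 2017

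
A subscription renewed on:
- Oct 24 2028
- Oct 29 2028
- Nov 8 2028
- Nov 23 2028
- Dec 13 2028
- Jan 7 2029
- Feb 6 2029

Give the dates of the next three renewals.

Intervals are 5, 10, 15, 20, 25, 30 days — an arithmetic progression with common difference 5.
Next gap: 35 days. Feb 6 2029 + 35 days = Mar 13 2029.
Next gap: 40 days. Mar 13 2029 + 40 days = Apr 22 2029.
Next gap: 45 days. Apr 22 2029 + 45 days = Jun 6 2029.

Mar 13 2029, Apr 22 2029, Jun 6 2029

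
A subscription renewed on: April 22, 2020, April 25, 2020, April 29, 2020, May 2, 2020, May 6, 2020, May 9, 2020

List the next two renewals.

May 13, 2020; May 16, 2020

The gap pattern 3, 4, 3, 4, 3 repeats every 2 events.
These are the Wednesdays and Saturdays of each week.
The following Wednesday is May 13, 2020.
Next Saturday: May 16, 2020.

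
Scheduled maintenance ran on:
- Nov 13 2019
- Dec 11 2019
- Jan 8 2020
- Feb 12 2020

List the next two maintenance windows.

Gaps: 28, 28, 35 days — a mix of 28 and 35. Every date is a Wednesday.
Each is the 2nd Wednesday of its month.
2nd Wednesday of March 2020: Mar 11 2020.
2nd Wednesday of April 2020: Apr 8 2020.

Mar 11 2020, Apr 8 2020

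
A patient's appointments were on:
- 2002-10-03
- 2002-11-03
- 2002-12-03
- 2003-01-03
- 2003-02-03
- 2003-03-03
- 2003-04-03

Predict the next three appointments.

2003-05-03, 2003-06-03, 2003-07-03

The day-of-month is always 3 (31, 30, 31, 31, 28, 31 days between events).
So this recurs on the 3rd of each month.
Next: May 2003 → 2003-05-03.
June 2003: 2003-06-03.
Next: July 2003 → 2003-07-03.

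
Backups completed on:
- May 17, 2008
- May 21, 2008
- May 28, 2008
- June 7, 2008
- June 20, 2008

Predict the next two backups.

July 6, 2008; July 25, 2008

Intervals are 4, 7, 10, 13 days — an arithmetic progression with common difference 3.
Next gap: 16 days. June 20, 2008 + 16 days = July 6, 2008.
Next gap: 19 days. July 6, 2008 + 19 days = July 25, 2008.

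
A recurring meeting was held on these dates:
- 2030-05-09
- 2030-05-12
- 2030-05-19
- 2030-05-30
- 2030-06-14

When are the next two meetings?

2030-07-03, 2030-07-26

Intervals are 3, 7, 11, 15 days — an arithmetic progression with common difference 4.
Next gap: 19 days. 2030-06-14 + 19 days = 2030-07-03.
Next gap: 23 days. 2030-07-03 + 23 days = 2030-07-26.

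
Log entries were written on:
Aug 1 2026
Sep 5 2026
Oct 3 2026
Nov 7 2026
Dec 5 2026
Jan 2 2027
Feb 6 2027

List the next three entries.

Mar 6 2027, Apr 3 2027, May 1 2027

These are Saturdays at 28- or 35-day spacing (35, 28, 35, 28, 28, 35).
The pattern: 1st Saturday of the month.
1st Saturday of March 2027: Mar 6 2027.
1st Saturday of April 2027: Apr 3 2027.
1st Saturday of May 2027: May 1 2027.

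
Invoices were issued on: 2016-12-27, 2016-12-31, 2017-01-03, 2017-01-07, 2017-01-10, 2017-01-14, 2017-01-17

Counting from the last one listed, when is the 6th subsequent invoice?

Gaps: 4, 3, 4, 3, 4, 3 days — not constant, but cyclic with period 2.
The events fall on every Tuesday and Saturday.
Next Saturday: 2017-01-21.
Next Tuesday: 2017-01-24.
The following Saturday is 2017-01-28.
Next Tuesday: 2017-01-31.
The following Saturday is 2017-02-04.
The following Tuesday is 2017-02-07.

2017-02-07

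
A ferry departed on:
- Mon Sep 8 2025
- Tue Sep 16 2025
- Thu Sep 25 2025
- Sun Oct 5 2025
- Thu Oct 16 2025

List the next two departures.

Tue Oct 28 2025, Mon Nov 10 2025

The spacing grows by 1 each time: 8, 9, 10, 11 days.
Next gap: 12 days. Thu Oct 16 2025 + 12 days = Tue Oct 28 2025.
Next gap: 13 days. Tue Oct 28 2025 + 13 days = Mon Nov 10 2025.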